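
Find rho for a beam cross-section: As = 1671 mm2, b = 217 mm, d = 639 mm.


rho = As / (b * d)
= 1671 / (217 * 639)
= 0.0121

0.0121


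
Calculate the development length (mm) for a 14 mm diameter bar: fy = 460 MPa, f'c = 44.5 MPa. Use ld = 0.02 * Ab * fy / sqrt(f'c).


Ab = pi * 14^2 / 4 = 153.938 mm2
ld = 0.02 * 153.938 * 460 / sqrt(44.5)
= 212.3 mm

212.3


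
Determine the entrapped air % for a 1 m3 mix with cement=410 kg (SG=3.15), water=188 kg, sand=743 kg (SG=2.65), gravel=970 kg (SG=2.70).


Vol cement = 410 / (3.15 * 1000) = 0.130159 m3
Vol water = 188 / 1000 = 0.188 m3
Vol sand = 743 / (2.65 * 1000) = 0.280377 m3
Vol gravel = 970 / (2.70 * 1000) = 0.359259 m3
Total solid + water volume = 0.957795 m3
Air = (1 - 0.957795) * 100 = 4.22%

4.22


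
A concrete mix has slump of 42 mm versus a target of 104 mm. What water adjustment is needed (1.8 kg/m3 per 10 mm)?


Difference = 104 - 42 = 62 mm
Water adjustment = 62 * 1.8 / 10 = 11.2 kg/m3

11.2


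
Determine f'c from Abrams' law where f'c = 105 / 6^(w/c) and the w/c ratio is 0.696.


f'c = 105 / 6^0.696
= 105 / 3.48
= 30.17 MPa

30.17


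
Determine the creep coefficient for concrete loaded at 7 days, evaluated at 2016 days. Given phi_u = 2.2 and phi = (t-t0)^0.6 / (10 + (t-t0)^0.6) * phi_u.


dt = 2016 - 7 = 2009
phi = 2009^0.6 / (10 + 2009^0.6) * 2.2
= 1.992

1.992


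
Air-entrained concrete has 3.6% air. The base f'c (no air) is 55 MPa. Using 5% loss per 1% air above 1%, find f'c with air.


Strength loss = (3.6 - 1) * 5 = 13.0%
f'c = 55 * (1 - 13.0/100)
= 47.85 MPa

47.85


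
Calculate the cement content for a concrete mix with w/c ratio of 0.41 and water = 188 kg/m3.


Cement = water / (w/c)
= 188 / 0.41
= 458.5 kg/m3

458.5


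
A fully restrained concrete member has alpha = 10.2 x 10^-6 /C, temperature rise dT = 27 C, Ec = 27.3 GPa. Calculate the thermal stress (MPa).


sigma = alpha * dT * Ec
= 10.2e-6 * 27 * 27.3 * 1000
= 7.518 MPa

7.518


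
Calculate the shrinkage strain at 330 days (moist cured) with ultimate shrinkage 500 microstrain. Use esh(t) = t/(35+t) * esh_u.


esh(330) = 330 / (35 + 330) * 500
= 330 / 365 * 500
= 452.1 microstrain

452.1


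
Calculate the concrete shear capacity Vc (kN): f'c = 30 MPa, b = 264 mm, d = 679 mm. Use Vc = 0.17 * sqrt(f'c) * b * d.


Vc = 0.17 * sqrt(30) * 264 * 679 / 1000
= 166.91 kN

166.91


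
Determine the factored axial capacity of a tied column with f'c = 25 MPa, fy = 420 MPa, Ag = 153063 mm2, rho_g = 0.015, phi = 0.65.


Ast = rho * Ag = 0.015 * 153063 = 2295.945 mm2
phi*Pn = 0.65 * 0.80 * (0.85 * 25 * (153063 - 2295.945) + 420 * 2295.945) / 1000
= 2167.41 kN

2167.41


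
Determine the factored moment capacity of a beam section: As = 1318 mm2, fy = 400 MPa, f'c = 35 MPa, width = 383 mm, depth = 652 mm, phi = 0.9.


a = As * fy / (0.85 * f'c * b)
= 1318 * 400 / (0.85 * 35 * 383)
= 46.269 mm
Mn = As * fy * (d - a/2) / 10^6
= 331.5379 kN-m
phi*Mn = 0.9 * 331.5379 = 298.38 kN-m

298.38


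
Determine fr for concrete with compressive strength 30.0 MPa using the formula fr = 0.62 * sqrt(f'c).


fr = 0.62 * sqrt(30.0)
= 3.396 MPa

3.396


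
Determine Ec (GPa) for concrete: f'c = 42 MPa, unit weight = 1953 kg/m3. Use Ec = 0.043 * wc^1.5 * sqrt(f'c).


Ec = 0.043 * 1953^1.5 * sqrt(42) / 1000
= 24.05 GPa

24.05


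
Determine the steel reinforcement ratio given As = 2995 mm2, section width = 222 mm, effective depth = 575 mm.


rho = As / (b * d)
= 2995 / (222 * 575)
= 0.0235

0.0235


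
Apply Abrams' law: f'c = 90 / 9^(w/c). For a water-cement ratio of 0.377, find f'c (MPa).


f'c = 90 / 9^0.377
= 90 / 2.29
= 39.31 MPa

39.31


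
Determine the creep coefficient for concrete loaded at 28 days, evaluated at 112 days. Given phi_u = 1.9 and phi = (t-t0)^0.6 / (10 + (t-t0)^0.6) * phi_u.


dt = 112 - 28 = 84
phi = 84^0.6 / (10 + 84^0.6) * 1.9
= 1.117

1.117


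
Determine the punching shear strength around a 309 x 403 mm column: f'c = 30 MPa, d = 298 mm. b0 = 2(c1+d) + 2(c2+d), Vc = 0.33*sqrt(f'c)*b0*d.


b0 = 2*(309 + 298) + 2*(403 + 298) = 2616 mm
Vc = 0.33 * sqrt(30) * 2616 * 298 / 1000
= 1409.06 kN

1409.06


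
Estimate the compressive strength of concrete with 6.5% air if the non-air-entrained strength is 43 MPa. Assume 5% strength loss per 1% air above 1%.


Strength loss = (6.5 - 1) * 5 = 27.5%
f'c = 43 * (1 - 27.5/100)
= 31.18 MPa

31.18


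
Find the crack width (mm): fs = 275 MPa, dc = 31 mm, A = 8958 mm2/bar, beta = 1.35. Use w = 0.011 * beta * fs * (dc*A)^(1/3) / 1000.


w = 0.011 * beta * fs * (dc * A)^(1/3) / 1000
= 0.011 * 1.35 * 275 * (31 * 8958)^(1/3) / 1000
= 0.266 mm

0.266


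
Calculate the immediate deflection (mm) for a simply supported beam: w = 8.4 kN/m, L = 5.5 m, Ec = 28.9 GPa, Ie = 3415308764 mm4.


Convert: L = 5.5 m = 5500 mm, Ec = 28.9 GPa = 28900 MPa
delta = 5 * 8.4 * 5500^4 / (384 * 28900 * 3415308764)
= 1.01 mm

1.01


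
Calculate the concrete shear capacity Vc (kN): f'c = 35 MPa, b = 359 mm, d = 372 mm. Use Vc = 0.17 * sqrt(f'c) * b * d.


Vc = 0.17 * sqrt(35) * 359 * 372 / 1000
= 134.31 kN

134.31


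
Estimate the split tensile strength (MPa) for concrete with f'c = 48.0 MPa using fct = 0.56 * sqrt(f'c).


fct = 0.56 * sqrt(48.0)
= 0.56 * 6.928
= 3.88 MPa

3.88


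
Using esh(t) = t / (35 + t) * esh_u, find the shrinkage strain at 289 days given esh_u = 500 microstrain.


esh(289) = 289 / (35 + 289) * 500
= 289 / 324 * 500
= 446.0 microstrain

446.0


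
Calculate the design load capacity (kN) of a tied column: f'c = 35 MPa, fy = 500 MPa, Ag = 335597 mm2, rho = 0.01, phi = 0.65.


Ast = rho * Ag = 0.01 * 335597 = 3355.97 mm2
phi*Pn = 0.65 * 0.80 * (0.85 * 35 * (335597 - 3355.97) + 500 * 3355.97) / 1000
= 6012.32 kN

6012.32


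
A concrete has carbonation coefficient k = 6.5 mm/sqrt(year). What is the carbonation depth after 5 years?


depth = k * sqrt(t)
= 6.5 * sqrt(5)
= 14.53 mm

14.53


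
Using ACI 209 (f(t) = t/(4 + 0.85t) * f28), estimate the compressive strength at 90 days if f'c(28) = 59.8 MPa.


f(90) = 90 / (4 + 0.85 * 90) * 59.8
= 90 / 80.5 * 59.8
= 66.86 MPa

66.86


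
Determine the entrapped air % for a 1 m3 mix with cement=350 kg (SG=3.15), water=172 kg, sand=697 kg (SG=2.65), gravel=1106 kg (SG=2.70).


Vol cement = 350 / (3.15 * 1000) = 0.111111 m3
Vol water = 172 / 1000 = 0.172 m3
Vol sand = 697 / (2.65 * 1000) = 0.263019 m3
Vol gravel = 1106 / (2.70 * 1000) = 0.40963 m3
Total solid + water volume = 0.95576 m3
Air = (1 - 0.95576) * 100 = 4.42%

4.42


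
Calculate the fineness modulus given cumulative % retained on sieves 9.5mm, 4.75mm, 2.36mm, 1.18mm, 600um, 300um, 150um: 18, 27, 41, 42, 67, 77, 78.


FM = sum(cumulative % retained) / 100
= 350 / 100
= 3.5

3.5


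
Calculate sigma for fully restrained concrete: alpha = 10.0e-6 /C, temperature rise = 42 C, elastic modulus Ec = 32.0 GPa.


sigma = alpha * dT * Ec
= 10.0e-6 * 42 * 32.0 * 1000
= 13.44 MPa

13.44


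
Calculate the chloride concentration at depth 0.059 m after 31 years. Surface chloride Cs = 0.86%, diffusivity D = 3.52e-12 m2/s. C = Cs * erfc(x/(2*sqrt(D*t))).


t_seconds = 31 * 365.25 * 24 * 3600 = 978285600.0 s
arg = 0.059 / (2 * sqrt(3.52e-12 * 978285600.0))
= 0.5027
erfc(0.5027) = 0.4771
C = 0.86 * 0.4771 = 0.4103%

0.4103


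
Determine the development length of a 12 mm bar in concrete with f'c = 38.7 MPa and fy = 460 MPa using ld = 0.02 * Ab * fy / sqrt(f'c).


Ab = pi * 12^2 / 4 = 113.097 mm2
ld = 0.02 * 113.097 * 460 / sqrt(38.7)
= 167.3 mm

167.3


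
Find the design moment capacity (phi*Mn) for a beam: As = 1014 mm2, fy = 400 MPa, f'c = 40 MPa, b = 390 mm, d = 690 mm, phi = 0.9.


a = As * fy / (0.85 * f'c * b)
= 1014 * 400 / (0.85 * 40 * 390)
= 30.5882 mm
Mn = As * fy * (d - a/2) / 10^6
= 273.6607 kN-m
phi*Mn = 0.9 * 273.6607 = 246.29 kN-m

246.29


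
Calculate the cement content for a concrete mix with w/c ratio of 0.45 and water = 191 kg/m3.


Cement = water / (w/c)
= 191 / 0.45
= 424.4 kg/m3

424.4


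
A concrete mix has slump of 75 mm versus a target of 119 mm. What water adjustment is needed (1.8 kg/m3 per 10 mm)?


Difference = 119 - 75 = 44 mm
Water adjustment = 44 * 1.8 / 10 = 7.9 kg/m3

7.9


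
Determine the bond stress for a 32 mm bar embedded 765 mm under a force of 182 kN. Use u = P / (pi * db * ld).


u = P / (pi * db * ld)
= 182 * 1000 / (pi * 32 * 765)
= 2.367 MPa

2.367


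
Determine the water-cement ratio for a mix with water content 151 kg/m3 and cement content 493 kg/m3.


w/c = water / cement
w/c = 151 / 493 = 0.306

0.306


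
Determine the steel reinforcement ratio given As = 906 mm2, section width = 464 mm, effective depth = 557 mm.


rho = As / (b * d)
= 906 / (464 * 557)
= 0.0035

0.0035


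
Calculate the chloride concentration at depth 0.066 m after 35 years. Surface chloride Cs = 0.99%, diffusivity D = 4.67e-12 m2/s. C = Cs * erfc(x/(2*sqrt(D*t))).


t_seconds = 35 * 365.25 * 24 * 3600 = 1104516000.0 s
arg = 0.066 / (2 * sqrt(4.67e-12 * 1104516000.0))
= 0.4595
erfc(0.4595) = 0.5158
C = 0.99 * 0.5158 = 0.5107%

0.5107


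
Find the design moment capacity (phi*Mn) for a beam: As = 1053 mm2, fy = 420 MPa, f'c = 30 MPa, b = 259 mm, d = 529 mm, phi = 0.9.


a = As * fy / (0.85 * f'c * b)
= 1053 * 420 / (0.85 * 30 * 259)
= 66.9634 mm
Mn = As * fy * (d - a/2) / 10^6
= 219.1479 kN-m
phi*Mn = 0.9 * 219.1479 = 197.23 kN-m

197.23


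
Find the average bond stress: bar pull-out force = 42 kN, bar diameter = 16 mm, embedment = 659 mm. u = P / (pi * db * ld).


u = P / (pi * db * ld)
= 42 * 1000 / (pi * 16 * 659)
= 1.268 MPa

1.268


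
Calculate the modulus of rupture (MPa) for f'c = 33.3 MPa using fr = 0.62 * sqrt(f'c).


fr = 0.62 * sqrt(33.3)
= 3.578 MPa

3.578


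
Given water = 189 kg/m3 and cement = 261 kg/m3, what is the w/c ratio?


w/c = water / cement
w/c = 189 / 261 = 0.724

0.724


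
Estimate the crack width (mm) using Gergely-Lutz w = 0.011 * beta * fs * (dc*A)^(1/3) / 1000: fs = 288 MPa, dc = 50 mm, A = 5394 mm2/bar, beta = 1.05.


w = 0.011 * beta * fs * (dc * A)^(1/3) / 1000
= 0.011 * 1.05 * 288 * (50 * 5394)^(1/3) / 1000
= 0.215 mm

0.215


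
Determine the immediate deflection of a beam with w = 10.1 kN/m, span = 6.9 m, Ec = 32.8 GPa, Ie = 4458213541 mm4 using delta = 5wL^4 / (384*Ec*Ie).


Convert: L = 6.9 m = 6900 mm, Ec = 32.8 GPa = 32800 MPa
delta = 5 * 10.1 * 6900^4 / (384 * 32800 * 4458213541)
= 2.04 mm

2.04


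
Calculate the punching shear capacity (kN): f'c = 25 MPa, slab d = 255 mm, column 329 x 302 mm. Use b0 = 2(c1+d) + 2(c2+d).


b0 = 2*(329 + 255) + 2*(302 + 255) = 2282 mm
Vc = 0.33 * sqrt(25) * 2282 * 255 / 1000
= 960.15 kN

960.15


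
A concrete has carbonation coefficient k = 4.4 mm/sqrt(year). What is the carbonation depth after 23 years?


depth = k * sqrt(t)
= 4.4 * sqrt(23)
= 21.1 mm

21.1


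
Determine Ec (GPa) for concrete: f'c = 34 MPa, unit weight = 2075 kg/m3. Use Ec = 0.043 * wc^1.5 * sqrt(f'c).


Ec = 0.043 * 2075^1.5 * sqrt(34) / 1000
= 23.7 GPa

23.7


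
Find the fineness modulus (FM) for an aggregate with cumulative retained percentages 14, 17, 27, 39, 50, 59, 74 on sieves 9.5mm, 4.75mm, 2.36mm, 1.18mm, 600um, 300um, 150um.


FM = sum(cumulative % retained) / 100
= 280 / 100
= 2.8

2.8


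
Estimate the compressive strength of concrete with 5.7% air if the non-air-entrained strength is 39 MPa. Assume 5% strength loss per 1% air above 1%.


Strength loss = (5.7 - 1) * 5 = 23.5%
f'c = 39 * (1 - 23.5/100)
= 29.84 MPa

29.84


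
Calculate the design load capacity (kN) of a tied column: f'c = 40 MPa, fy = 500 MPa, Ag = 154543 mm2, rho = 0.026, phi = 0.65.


Ast = rho * Ag = 0.026 * 154543 = 4018.118 mm2
phi*Pn = 0.65 * 0.80 * (0.85 * 40 * (154543 - 4018.118) + 500 * 4018.118) / 1000
= 3705.99 kN

3705.99


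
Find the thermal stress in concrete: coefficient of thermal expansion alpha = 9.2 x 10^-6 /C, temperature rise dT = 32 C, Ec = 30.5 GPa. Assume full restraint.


sigma = alpha * dT * Ec
= 9.2e-6 * 32 * 30.5 * 1000
= 8.979 MPa

8.979


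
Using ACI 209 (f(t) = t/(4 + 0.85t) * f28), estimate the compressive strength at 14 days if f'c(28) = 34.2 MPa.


f(14) = 14 / (4 + 0.85 * 14) * 34.2
= 14 / 15.9 * 34.2
= 30.11 MPa

30.11


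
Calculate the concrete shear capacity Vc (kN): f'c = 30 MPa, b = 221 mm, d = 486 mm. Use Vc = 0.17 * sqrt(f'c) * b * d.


Vc = 0.17 * sqrt(30) * 221 * 486 / 1000
= 100.01 kN

100.01


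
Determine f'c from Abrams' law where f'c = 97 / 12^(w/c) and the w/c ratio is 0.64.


f'c = 97 / 12^0.64
= 97 / 4.905
= 19.77 MPa

19.77


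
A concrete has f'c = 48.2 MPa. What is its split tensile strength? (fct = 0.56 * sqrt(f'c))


fct = 0.56 * sqrt(48.2)
= 0.56 * 6.943
= 3.888 MPa

3.888


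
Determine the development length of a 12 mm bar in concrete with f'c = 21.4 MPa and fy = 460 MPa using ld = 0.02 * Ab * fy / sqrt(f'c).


Ab = pi * 12^2 / 4 = 113.097 mm2
ld = 0.02 * 113.097 * 460 / sqrt(21.4)
= 224.9 mm

224.9


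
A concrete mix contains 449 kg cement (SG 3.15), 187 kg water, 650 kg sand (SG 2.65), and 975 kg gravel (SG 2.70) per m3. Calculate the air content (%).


Vol cement = 449 / (3.15 * 1000) = 0.14254 m3
Vol water = 187 / 1000 = 0.187 m3
Vol sand = 650 / (2.65 * 1000) = 0.245283 m3
Vol gravel = 975 / (2.70 * 1000) = 0.361111 m3
Total solid + water volume = 0.935934 m3
Air = (1 - 0.935934) * 100 = 6.41%

6.41


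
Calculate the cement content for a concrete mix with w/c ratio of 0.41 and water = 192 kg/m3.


Cement = water / (w/c)
= 192 / 0.41
= 468.3 kg/m3

468.3


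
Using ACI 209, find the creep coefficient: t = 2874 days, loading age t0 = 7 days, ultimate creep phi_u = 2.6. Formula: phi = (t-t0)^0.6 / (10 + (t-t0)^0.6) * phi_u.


dt = 2874 - 7 = 2867
phi = 2867^0.6 / (10 + 2867^0.6) * 2.6
= 2.398

2.398


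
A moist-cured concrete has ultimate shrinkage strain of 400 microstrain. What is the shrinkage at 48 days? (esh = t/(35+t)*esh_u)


esh(48) = 48 / (35 + 48) * 400
= 48 / 83 * 400
= 231.3 microstrain

231.3


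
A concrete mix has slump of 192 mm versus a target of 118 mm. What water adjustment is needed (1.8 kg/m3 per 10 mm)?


Difference = 118 - 192 = -74 mm
Water adjustment = -74 * 1.8 / 10 = -13.3 kg/m3

-13.3


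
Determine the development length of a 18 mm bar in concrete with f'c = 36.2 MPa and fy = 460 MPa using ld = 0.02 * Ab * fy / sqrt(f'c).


Ab = pi * 18^2 / 4 = 254.469 mm2
ld = 0.02 * 254.469 * 460 / sqrt(36.2)
= 389.1 mm

389.1


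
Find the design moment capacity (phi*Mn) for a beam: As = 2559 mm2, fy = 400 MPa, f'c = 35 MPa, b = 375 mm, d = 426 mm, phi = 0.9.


a = As * fy / (0.85 * f'c * b)
= 2559 * 400 / (0.85 * 35 * 375)
= 91.7513 mm
Mn = As * fy * (d - a/2) / 10^6
= 389.0953 kN-m
phi*Mn = 0.9 * 389.0953 = 350.19 kN-m

350.19


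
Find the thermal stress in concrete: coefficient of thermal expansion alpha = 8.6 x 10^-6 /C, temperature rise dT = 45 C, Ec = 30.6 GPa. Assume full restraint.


sigma = alpha * dT * Ec
= 8.6e-6 * 45 * 30.6 * 1000
= 11.842 MPa

11.842


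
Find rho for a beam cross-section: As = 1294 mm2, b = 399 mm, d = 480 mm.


rho = As / (b * d)
= 1294 / (399 * 480)
= 0.0068

0.0068


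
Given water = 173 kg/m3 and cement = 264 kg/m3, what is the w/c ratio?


w/c = water / cement
w/c = 173 / 264 = 0.655

0.655


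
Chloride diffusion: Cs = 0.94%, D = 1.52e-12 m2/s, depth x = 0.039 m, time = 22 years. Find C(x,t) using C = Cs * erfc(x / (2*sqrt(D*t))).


t_seconds = 22 * 365.25 * 24 * 3600 = 694267200.0 s
arg = 0.039 / (2 * sqrt(1.52e-12 * 694267200.0))
= 0.6003
erfc(0.6003) = 0.3959
C = 0.94 * 0.3959 = 0.3722%

0.3722


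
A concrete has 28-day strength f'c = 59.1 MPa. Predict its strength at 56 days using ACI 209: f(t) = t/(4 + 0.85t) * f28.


f(56) = 56 / (4 + 0.85 * 56) * 59.1
= 56 / 51.6 * 59.1
= 64.14 MPa

64.14


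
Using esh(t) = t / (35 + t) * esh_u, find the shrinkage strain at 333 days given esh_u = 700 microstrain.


esh(333) = 333 / (35 + 333) * 700
= 333 / 368 * 700
= 633.4 microstrain

633.4


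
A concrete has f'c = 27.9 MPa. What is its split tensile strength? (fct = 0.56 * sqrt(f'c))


fct = 0.56 * sqrt(27.9)
= 0.56 * 5.282
= 2.958 MPa

2.958


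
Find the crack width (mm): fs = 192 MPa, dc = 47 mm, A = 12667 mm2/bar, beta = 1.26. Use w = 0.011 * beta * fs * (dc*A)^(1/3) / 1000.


w = 0.011 * beta * fs * (dc * A)^(1/3) / 1000
= 0.011 * 1.26 * 192 * (47 * 12667)^(1/3) / 1000
= 0.224 mm

0.224


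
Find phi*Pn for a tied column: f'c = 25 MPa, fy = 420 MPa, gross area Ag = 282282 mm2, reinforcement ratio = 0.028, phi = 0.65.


Ast = rho * Ag = 0.028 * 282282 = 7903.896 mm2
phi*Pn = 0.65 * 0.80 * (0.85 * 25 * (282282 - 7903.896) + 420 * 7903.896) / 1000
= 4758.09 kN

4758.09


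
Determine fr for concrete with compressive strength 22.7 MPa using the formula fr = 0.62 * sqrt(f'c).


fr = 0.62 * sqrt(22.7)
= 2.954 MPa

2.954


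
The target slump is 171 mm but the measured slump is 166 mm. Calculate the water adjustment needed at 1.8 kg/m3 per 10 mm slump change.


Difference = 171 - 166 = 5 mm
Water adjustment = 5 * 1.8 / 10 = 0.9 kg/m3

0.9


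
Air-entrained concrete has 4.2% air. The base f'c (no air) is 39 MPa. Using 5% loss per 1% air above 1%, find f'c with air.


Strength loss = (4.2 - 1) * 5 = 16.0%
f'c = 39 * (1 - 16.0/100)
= 32.76 MPa

32.76


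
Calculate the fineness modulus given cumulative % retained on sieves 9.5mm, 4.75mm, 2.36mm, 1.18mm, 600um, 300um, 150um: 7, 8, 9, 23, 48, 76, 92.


FM = sum(cumulative % retained) / 100
= 263 / 100
= 2.63

2.63


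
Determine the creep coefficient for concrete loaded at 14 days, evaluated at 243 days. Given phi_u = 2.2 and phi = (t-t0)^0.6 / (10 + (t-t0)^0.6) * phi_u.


dt = 243 - 14 = 229
phi = 229^0.6 / (10 + 229^0.6) * 2.2
= 1.59

1.59


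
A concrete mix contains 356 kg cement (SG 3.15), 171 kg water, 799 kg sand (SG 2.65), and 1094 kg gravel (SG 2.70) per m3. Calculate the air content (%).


Vol cement = 356 / (3.15 * 1000) = 0.113016 m3
Vol water = 171 / 1000 = 0.171 m3
Vol sand = 799 / (2.65 * 1000) = 0.301509 m3
Vol gravel = 1094 / (2.70 * 1000) = 0.405185 m3
Total solid + water volume = 0.99071 m3
Air = (1 - 0.99071) * 100 = 0.93%

0.93


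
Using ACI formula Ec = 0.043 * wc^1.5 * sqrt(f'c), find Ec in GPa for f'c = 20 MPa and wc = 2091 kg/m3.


Ec = 0.043 * 2091^1.5 * sqrt(20) / 1000
= 18.39 GPa

18.39


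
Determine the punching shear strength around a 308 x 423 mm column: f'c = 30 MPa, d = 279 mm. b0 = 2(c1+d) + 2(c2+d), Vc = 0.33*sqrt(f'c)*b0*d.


b0 = 2*(308 + 279) + 2*(423 + 279) = 2578 mm
Vc = 0.33 * sqrt(30) * 2578 * 279 / 1000
= 1300.05 kN

1300.05


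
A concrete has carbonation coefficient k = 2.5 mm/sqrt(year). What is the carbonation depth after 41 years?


depth = k * sqrt(t)
= 2.5 * sqrt(41)
= 16.01 mm

16.01


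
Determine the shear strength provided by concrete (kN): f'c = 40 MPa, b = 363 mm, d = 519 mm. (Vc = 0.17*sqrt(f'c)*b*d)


Vc = 0.17 * sqrt(40) * 363 * 519 / 1000
= 202.56 kN

202.56


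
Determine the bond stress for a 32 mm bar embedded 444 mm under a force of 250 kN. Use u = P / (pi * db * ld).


u = P / (pi * db * ld)
= 250 * 1000 / (pi * 32 * 444)
= 5.601 MPa

5.601


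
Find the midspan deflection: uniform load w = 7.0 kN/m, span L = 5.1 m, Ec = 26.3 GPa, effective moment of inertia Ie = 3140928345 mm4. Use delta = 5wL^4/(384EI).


Convert: L = 5.1 m = 5100 mm, Ec = 26.3 GPa = 26300 MPa
delta = 5 * 7.0 * 5100^4 / (384 * 26300 * 3140928345)
= 0.75 mm

0.75


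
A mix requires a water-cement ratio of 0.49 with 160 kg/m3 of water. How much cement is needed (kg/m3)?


Cement = water / (w/c)
= 160 / 0.49
= 326.5 kg/m3

326.5


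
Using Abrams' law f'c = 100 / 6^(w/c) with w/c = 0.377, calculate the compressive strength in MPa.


f'c = 100 / 6^0.377
= 100 / 1.965
= 50.89 MPa

50.89


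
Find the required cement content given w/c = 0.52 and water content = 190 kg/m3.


Cement = water / (w/c)
= 190 / 0.52
= 365.4 kg/m3

365.4


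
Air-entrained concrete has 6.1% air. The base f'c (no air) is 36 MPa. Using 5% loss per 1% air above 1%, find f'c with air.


Strength loss = (6.1 - 1) * 5 = 25.5%
f'c = 36 * (1 - 25.5/100)
= 26.82 MPa

26.82


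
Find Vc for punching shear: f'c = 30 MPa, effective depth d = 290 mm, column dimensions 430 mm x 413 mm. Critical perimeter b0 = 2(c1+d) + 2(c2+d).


b0 = 2*(430 + 290) + 2*(413 + 290) = 2846 mm
Vc = 0.33 * sqrt(30) * 2846 * 290 / 1000
= 1491.79 kN

1491.79


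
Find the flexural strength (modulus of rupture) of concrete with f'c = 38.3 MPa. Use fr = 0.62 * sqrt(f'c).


fr = 0.62 * sqrt(38.3)
= 3.837 MPa

3.837


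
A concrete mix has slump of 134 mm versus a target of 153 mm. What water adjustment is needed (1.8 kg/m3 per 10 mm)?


Difference = 153 - 134 = 19 mm
Water adjustment = 19 * 1.8 / 10 = 3.4 kg/m3

3.4


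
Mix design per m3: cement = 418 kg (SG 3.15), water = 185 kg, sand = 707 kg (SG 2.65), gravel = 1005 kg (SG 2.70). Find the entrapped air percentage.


Vol cement = 418 / (3.15 * 1000) = 0.132698 m3
Vol water = 185 / 1000 = 0.185 m3
Vol sand = 707 / (2.65 * 1000) = 0.266792 m3
Vol gravel = 1005 / (2.70 * 1000) = 0.372222 m3
Total solid + water volume = 0.956713 m3
Air = (1 - 0.956713) * 100 = 4.33%

4.33


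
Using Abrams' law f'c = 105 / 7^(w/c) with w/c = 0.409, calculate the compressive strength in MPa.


f'c = 105 / 7^0.409
= 105 / 2.216
= 47.37 MPa

47.37


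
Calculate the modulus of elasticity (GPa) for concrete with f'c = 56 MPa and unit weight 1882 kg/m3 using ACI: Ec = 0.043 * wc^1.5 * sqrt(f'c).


Ec = 0.043 * 1882^1.5 * sqrt(56) / 1000
= 26.27 GPa

26.27


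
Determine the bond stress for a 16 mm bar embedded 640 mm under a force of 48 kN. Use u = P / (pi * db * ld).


u = P / (pi * db * ld)
= 48 * 1000 / (pi * 16 * 640)
= 1.492 MPa

1.492


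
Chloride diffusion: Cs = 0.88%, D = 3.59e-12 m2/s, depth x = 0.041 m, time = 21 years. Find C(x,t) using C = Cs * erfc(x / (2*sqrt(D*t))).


t_seconds = 21 * 365.25 * 24 * 3600 = 662709600.0 s
arg = 0.041 / (2 * sqrt(3.59e-12 * 662709600.0))
= 0.4203
erfc(0.4203) = 0.5523
C = 0.88 * 0.5523 = 0.486%

0.486


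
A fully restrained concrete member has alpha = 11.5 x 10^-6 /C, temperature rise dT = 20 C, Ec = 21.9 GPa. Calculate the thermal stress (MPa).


sigma = alpha * dT * Ec
= 11.5e-6 * 20 * 21.9 * 1000
= 5.037 MPa

5.037


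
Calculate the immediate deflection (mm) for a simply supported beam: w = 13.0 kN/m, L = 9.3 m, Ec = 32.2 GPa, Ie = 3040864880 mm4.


Convert: L = 9.3 m = 9300 mm, Ec = 32.2 GPa = 32200 MPa
delta = 5 * 13.0 * 9300^4 / (384 * 32200 * 3040864880)
= 12.93 mm

12.93


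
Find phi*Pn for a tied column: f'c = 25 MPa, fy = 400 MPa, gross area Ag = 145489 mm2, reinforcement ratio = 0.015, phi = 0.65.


Ast = rho * Ag = 0.015 * 145489 = 2182.335 mm2
phi*Pn = 0.65 * 0.80 * (0.85 * 25 * (145489 - 2182.335) + 400 * 2182.335) / 1000
= 2037.46 kN

2037.46


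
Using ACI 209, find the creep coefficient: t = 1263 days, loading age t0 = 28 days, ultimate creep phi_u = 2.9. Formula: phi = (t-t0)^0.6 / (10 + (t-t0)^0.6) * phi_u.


dt = 1263 - 28 = 1235
phi = 1235^0.6 / (10 + 1235^0.6) * 2.9
= 2.545

2.545


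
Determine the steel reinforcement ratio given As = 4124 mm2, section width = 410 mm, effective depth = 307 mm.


rho = As / (b * d)
= 4124 / (410 * 307)
= 0.0328

0.0328


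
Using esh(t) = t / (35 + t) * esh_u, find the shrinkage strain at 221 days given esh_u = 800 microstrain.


esh(221) = 221 / (35 + 221) * 800
= 221 / 256 * 800
= 690.6 microstrain

690.6


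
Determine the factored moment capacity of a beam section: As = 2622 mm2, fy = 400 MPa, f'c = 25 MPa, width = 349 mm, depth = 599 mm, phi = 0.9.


a = As * fy / (0.85 * f'c * b)
= 2622 * 400 / (0.85 * 25 * 349)
= 141.4192 mm
Mn = As * fy * (d - a/2) / 10^6
= 554.071 kN-m
phi*Mn = 0.9 * 554.071 = 498.66 kN-m

498.66


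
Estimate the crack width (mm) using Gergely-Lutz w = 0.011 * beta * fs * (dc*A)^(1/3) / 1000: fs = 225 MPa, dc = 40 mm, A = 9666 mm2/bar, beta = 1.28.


w = 0.011 * beta * fs * (dc * A)^(1/3) / 1000
= 0.011 * 1.28 * 225 * (40 * 9666)^(1/3) / 1000
= 0.231 mm

0.231


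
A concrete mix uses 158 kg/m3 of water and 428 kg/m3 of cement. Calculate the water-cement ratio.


w/c = water / cement
w/c = 158 / 428 = 0.369

0.369


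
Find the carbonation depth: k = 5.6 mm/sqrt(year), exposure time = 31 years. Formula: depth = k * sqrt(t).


depth = k * sqrt(t)
= 5.6 * sqrt(31)
= 31.18 mm

31.18


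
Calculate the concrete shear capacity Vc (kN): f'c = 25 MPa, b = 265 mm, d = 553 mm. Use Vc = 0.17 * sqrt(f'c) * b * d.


Vc = 0.17 * sqrt(25) * 265 * 553 / 1000
= 124.56 kN

124.56


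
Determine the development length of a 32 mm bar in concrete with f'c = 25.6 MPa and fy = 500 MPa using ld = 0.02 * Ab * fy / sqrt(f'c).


Ab = pi * 32^2 / 4 = 804.248 mm2
ld = 0.02 * 804.248 * 500 / sqrt(25.6)
= 1589.5 mm

1589.5


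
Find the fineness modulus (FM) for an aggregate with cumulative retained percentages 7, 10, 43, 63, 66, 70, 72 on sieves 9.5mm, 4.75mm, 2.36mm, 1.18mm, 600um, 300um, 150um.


FM = sum(cumulative % retained) / 100
= 331 / 100
= 3.31

3.31


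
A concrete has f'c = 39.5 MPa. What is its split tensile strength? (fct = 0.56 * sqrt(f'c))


fct = 0.56 * sqrt(39.5)
= 0.56 * 6.285
= 3.52 MPa

3.52


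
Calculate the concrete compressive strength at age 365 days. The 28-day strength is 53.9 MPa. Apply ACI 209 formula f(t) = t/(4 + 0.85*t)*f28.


f(365) = 365 / (4 + 0.85 * 365) * 53.9
= 365 / 314.25 * 53.9
= 62.6 MPa

62.6


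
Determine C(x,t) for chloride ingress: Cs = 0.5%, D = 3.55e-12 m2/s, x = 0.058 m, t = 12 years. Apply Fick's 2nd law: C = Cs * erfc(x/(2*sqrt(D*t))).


t_seconds = 12 * 365.25 * 24 * 3600 = 378691200.0 s
arg = 0.058 / (2 * sqrt(3.55e-12 * 378691200.0))
= 0.7909
erfc(0.7909) = 0.2633
C = 0.5 * 0.2633 = 0.1317%

0.1317


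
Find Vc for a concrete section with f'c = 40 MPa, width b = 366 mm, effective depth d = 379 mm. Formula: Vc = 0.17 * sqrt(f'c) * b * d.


Vc = 0.17 * sqrt(40) * 366 * 379 / 1000
= 149.14 kN

149.14


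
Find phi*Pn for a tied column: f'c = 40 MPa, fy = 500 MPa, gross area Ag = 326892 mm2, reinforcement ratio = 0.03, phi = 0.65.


Ast = rho * Ag = 0.03 * 326892 = 9806.76 mm2
phi*Pn = 0.65 * 0.80 * (0.85 * 40 * (326892 - 9806.76) + 500 * 9806.76) / 1000
= 8155.82 kN

8155.82


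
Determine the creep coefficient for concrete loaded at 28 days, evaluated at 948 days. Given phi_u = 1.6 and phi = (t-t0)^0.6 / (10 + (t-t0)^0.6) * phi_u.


dt = 948 - 28 = 920
phi = 920^0.6 / (10 + 920^0.6) * 1.6
= 1.371

1.371


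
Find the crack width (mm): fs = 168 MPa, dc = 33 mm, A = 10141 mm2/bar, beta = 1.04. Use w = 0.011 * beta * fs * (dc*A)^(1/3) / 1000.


w = 0.011 * beta * fs * (dc * A)^(1/3) / 1000
= 0.011 * 1.04 * 168 * (33 * 10141)^(1/3) / 1000
= 0.133 mm

0.133


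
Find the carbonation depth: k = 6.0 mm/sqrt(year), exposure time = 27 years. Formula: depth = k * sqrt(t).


depth = k * sqrt(t)
= 6.0 * sqrt(27)
= 31.18 mm

31.18


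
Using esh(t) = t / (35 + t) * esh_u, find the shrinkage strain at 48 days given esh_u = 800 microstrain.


esh(48) = 48 / (35 + 48) * 800
= 48 / 83 * 800
= 462.7 microstrain

462.7


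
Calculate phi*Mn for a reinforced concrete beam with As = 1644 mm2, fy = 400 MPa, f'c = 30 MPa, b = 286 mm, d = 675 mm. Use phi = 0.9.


a = As * fy / (0.85 * f'c * b)
= 1644 * 400 / (0.85 * 30 * 286)
= 90.1687 mm
Mn = As * fy * (d - a/2) / 10^6
= 414.2325 kN-m
phi*Mn = 0.9 * 414.2325 = 372.81 kN-m

372.81


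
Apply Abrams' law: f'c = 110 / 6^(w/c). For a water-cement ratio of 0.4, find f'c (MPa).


f'c = 110 / 6^0.4
= 110 / 2.048
= 53.72 MPa

53.72


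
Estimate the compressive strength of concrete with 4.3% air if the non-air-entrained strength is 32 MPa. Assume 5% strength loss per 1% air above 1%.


Strength loss = (4.3 - 1) * 5 = 16.5%
f'c = 32 * (1 - 16.5/100)
= 26.72 MPa

26.72


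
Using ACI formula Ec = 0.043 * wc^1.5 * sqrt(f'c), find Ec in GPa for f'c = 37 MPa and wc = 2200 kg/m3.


Ec = 0.043 * 2200^1.5 * sqrt(37) / 1000
= 26.99 GPa

26.99


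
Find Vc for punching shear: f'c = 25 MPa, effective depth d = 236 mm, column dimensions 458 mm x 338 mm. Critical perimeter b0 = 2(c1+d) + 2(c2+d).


b0 = 2*(458 + 236) + 2*(338 + 236) = 2536 mm
Vc = 0.33 * sqrt(25) * 2536 * 236 / 1000
= 987.52 kN

987.52


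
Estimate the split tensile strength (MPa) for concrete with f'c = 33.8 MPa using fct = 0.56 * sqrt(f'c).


fct = 0.56 * sqrt(33.8)
= 0.56 * 5.814
= 3.256 MPa

3.256


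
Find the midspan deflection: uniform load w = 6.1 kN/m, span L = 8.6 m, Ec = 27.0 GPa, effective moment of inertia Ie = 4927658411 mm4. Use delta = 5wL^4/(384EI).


Convert: L = 8.6 m = 8600 mm, Ec = 27.0 GPa = 27000 MPa
delta = 5 * 6.1 * 8600^4 / (384 * 27000 * 4927658411)
= 3.27 mm

3.27


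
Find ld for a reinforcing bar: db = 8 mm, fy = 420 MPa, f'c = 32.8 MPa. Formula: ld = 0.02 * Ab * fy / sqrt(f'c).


Ab = pi * 8^2 / 4 = 50.265 mm2
ld = 0.02 * 50.265 * 420 / sqrt(32.8)
= 73.7 mm

73.7


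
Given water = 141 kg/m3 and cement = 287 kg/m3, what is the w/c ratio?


w/c = water / cement
w/c = 141 / 287 = 0.491

0.491


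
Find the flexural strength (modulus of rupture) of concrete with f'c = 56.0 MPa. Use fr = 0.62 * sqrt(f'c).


fr = 0.62 * sqrt(56.0)
= 4.64 MPa

4.64


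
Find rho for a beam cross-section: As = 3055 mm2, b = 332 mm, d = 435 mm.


rho = As / (b * d)
= 3055 / (332 * 435)
= 0.0212

0.0212


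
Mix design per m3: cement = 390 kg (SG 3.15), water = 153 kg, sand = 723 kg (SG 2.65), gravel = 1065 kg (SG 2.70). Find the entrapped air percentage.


Vol cement = 390 / (3.15 * 1000) = 0.12381 m3
Vol water = 153 / 1000 = 0.153 m3
Vol sand = 723 / (2.65 * 1000) = 0.27283 m3
Vol gravel = 1065 / (2.70 * 1000) = 0.394444 m3
Total solid + water volume = 0.944084 m3
Air = (1 - 0.944084) * 100 = 5.59%

5.59


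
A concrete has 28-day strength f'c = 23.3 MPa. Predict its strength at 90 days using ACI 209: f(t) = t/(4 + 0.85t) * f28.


f(90) = 90 / (4 + 0.85 * 90) * 23.3
= 90 / 80.5 * 23.3
= 26.05 MPa

26.05


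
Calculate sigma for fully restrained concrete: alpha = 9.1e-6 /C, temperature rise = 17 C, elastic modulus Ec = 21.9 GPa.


sigma = alpha * dT * Ec
= 9.1e-6 * 17 * 21.9 * 1000
= 3.388 MPa

3.388


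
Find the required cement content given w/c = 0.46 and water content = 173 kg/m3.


Cement = water / (w/c)
= 173 / 0.46
= 376.1 kg/m3

376.1


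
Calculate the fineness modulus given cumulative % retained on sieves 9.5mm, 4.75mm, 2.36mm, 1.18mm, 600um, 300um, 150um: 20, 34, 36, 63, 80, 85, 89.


FM = sum(cumulative % retained) / 100
= 407 / 100
= 4.07

4.07


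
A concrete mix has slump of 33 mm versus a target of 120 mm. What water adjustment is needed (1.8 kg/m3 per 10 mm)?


Difference = 120 - 33 = 87 mm
Water adjustment = 87 * 1.8 / 10 = 15.7 kg/m3

15.7


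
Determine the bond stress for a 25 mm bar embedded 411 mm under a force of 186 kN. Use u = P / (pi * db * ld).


u = P / (pi * db * ld)
= 186 * 1000 / (pi * 25 * 411)
= 5.762 MPa

5.762


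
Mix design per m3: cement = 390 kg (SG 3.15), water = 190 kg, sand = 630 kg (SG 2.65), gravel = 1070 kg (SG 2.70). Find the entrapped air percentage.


Vol cement = 390 / (3.15 * 1000) = 0.12381 m3
Vol water = 190 / 1000 = 0.19 m3
Vol sand = 630 / (2.65 * 1000) = 0.237736 m3
Vol gravel = 1070 / (2.70 * 1000) = 0.396296 m3
Total solid + water volume = 0.947842 m3
Air = (1 - 0.947842) * 100 = 5.22%

5.22


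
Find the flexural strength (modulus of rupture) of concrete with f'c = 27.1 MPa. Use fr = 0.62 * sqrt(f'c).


fr = 0.62 * sqrt(27.1)
= 3.228 MPa

3.228


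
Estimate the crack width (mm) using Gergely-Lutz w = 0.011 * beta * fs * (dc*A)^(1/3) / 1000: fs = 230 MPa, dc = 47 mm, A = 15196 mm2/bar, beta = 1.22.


w = 0.011 * beta * fs * (dc * A)^(1/3) / 1000
= 0.011 * 1.22 * 230 * (47 * 15196)^(1/3) / 1000
= 0.276 mm

0.276


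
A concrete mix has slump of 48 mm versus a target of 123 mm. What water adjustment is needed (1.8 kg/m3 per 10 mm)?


Difference = 123 - 48 = 75 mm
Water adjustment = 75 * 1.8 / 10 = 13.5 kg/m3

13.5


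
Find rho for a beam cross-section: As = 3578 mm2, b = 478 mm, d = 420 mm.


rho = As / (b * d)
= 3578 / (478 * 420)
= 0.0178

0.0178


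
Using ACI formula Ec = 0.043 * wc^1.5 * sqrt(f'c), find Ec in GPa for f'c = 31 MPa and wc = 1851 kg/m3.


Ec = 0.043 * 1851^1.5 * sqrt(31) / 1000
= 19.07 GPa

19.07


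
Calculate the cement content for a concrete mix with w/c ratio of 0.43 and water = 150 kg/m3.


Cement = water / (w/c)
= 150 / 0.43
= 348.8 kg/m3

348.8


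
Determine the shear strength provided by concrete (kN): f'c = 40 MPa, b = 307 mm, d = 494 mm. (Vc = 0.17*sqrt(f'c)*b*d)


Vc = 0.17 * sqrt(40) * 307 * 494 / 1000
= 163.06 kN

163.06


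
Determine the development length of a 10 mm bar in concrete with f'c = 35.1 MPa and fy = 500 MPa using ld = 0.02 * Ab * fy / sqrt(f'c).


Ab = pi * 10^2 / 4 = 78.54 mm2
ld = 0.02 * 78.54 * 500 / sqrt(35.1)
= 132.6 mm

132.6


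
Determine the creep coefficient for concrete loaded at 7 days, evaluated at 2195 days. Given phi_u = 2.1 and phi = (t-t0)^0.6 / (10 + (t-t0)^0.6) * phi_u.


dt = 2195 - 7 = 2188
phi = 2188^0.6 / (10 + 2188^0.6) * 2.1
= 1.911

1.911


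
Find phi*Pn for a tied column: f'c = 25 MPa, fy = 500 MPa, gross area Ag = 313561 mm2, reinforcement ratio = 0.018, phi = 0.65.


Ast = rho * Ag = 0.018 * 313561 = 5644.098 mm2
phi*Pn = 0.65 * 0.80 * (0.85 * 25 * (313561 - 5644.098) + 500 * 5644.098) / 1000
= 4869.95 kN

4869.95


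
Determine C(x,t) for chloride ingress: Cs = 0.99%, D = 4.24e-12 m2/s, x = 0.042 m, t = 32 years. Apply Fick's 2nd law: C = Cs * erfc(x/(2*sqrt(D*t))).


t_seconds = 32 * 365.25 * 24 * 3600 = 1009843200.0 s
arg = 0.042 / (2 * sqrt(4.24e-12 * 1009843200.0))
= 0.3209
erfc(0.3209) = 0.6499
C = 0.99 * 0.6499 = 0.6434%

0.6434


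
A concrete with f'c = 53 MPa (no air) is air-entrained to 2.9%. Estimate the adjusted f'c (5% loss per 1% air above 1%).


Strength loss = (2.9 - 1) * 5 = 9.5%
f'c = 53 * (1 - 9.5/100)
= 47.97 MPa

47.97


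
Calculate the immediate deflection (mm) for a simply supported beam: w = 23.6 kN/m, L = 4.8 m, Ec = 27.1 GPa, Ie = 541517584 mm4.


Convert: L = 4.8 m = 4800 mm, Ec = 27.1 GPa = 27100 MPa
delta = 5 * 23.6 * 4800^4 / (384 * 27100 * 541517584)
= 11.12 mm

11.12


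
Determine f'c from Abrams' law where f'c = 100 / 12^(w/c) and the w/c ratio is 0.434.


f'c = 100 / 12^0.434
= 100 / 2.94
= 34.01 MPa

34.01


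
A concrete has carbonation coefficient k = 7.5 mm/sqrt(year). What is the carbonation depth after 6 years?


depth = k * sqrt(t)
= 7.5 * sqrt(6)
= 18.37 mm

18.37


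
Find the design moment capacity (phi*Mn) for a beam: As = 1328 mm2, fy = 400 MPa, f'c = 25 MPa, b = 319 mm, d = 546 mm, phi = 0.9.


a = As * fy / (0.85 * f'c * b)
= 1328 * 400 / (0.85 * 25 * 319)
= 78.3625 mm
Mn = As * fy * (d - a/2) / 10^6
= 269.2221 kN-m
phi*Mn = 0.9 * 269.2221 = 242.3 kN-m

242.3


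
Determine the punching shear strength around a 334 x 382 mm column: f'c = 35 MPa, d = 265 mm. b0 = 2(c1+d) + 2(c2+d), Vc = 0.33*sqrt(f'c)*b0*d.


b0 = 2*(334 + 265) + 2*(382 + 265) = 2492 mm
Vc = 0.33 * sqrt(35) * 2492 * 265 / 1000
= 1289.26 kN

1289.26


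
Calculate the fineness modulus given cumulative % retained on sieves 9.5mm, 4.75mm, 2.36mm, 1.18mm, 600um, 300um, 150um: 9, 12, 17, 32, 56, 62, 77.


FM = sum(cumulative % retained) / 100
= 265 / 100
= 2.65

2.65


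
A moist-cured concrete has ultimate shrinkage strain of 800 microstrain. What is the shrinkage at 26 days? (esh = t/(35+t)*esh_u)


esh(26) = 26 / (35 + 26) * 800
= 26 / 61 * 800
= 341.0 microstrain

341.0


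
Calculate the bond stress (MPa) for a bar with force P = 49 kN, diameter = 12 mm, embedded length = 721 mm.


u = P / (pi * db * ld)
= 49 * 1000 / (pi * 12 * 721)
= 1.803 MPa

1.803


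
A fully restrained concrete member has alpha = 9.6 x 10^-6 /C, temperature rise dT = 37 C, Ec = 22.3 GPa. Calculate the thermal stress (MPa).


sigma = alpha * dT * Ec
= 9.6e-6 * 37 * 22.3 * 1000
= 7.921 MPa

7.921


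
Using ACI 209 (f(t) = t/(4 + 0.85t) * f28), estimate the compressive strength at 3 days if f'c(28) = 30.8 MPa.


f(3) = 3 / (4 + 0.85 * 3) * 30.8
= 3 / 6.55 * 30.8
= 14.11 MPa

14.11


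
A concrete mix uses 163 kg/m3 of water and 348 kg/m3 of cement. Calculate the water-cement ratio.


w/c = water / cement
w/c = 163 / 348 = 0.468

0.468


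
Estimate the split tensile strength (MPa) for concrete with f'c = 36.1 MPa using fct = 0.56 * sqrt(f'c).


fct = 0.56 * sqrt(36.1)
= 0.56 * 6.008
= 3.365 MPa

3.365


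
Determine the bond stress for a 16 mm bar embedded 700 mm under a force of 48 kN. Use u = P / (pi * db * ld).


u = P / (pi * db * ld)
= 48 * 1000 / (pi * 16 * 700)
= 1.364 MPa

1.364


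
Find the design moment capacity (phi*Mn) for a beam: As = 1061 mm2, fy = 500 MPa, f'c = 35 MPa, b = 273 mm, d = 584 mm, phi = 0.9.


a = As * fy / (0.85 * f'c * b)
= 1061 * 500 / (0.85 * 35 * 273)
= 65.3184 mm
Mn = As * fy * (d - a/2) / 10^6
= 292.4863 kN-m
phi*Mn = 0.9 * 292.4863 = 263.24 kN-m

263.24


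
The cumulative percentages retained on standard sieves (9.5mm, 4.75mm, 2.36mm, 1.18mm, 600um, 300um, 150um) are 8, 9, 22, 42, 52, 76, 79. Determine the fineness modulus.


FM = sum(cumulative % retained) / 100
= 288 / 100
= 2.88

2.88


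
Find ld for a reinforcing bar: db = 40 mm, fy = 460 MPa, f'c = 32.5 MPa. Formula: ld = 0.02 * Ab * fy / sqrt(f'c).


Ab = pi * 40^2 / 4 = 1256.637 mm2
ld = 0.02 * 1256.637 * 460 / sqrt(32.5)
= 2027.9 mm

2027.9


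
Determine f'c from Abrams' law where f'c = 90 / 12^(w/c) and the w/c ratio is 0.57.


f'c = 90 / 12^0.57
= 90 / 4.122
= 21.83 MPa

21.83


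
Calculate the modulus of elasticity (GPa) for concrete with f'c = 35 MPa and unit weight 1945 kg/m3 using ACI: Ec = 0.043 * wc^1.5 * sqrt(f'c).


Ec = 0.043 * 1945^1.5 * sqrt(35) / 1000
= 21.82 GPa

21.82


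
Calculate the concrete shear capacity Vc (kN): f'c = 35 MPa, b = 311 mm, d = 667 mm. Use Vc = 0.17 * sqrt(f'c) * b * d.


Vc = 0.17 * sqrt(35) * 311 * 667 / 1000
= 208.63 kN

208.63


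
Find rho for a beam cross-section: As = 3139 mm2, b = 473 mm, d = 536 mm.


rho = As / (b * d)
= 3139 / (473 * 536)
= 0.0124

0.0124


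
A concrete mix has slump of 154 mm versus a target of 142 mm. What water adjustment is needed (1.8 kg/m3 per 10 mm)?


Difference = 142 - 154 = -12 mm
Water adjustment = -12 * 1.8 / 10 = -2.2 kg/m3

-2.2


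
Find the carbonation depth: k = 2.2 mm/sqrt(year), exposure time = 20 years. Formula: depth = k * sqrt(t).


depth = k * sqrt(t)
= 2.2 * sqrt(20)
= 9.84 mm

9.84


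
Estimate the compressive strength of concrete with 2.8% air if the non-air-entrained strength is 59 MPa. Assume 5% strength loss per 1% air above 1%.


Strength loss = (2.8 - 1) * 5 = 9.0%
f'c = 59 * (1 - 9.0/100)
= 53.69 MPa

53.69


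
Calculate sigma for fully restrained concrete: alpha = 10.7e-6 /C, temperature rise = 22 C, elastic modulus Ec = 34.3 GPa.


sigma = alpha * dT * Ec
= 10.7e-6 * 22 * 34.3 * 1000
= 8.074 MPa

8.074


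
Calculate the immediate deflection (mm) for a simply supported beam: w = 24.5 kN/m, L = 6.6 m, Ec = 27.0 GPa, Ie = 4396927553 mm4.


Convert: L = 6.6 m = 6600 mm, Ec = 27.0 GPa = 27000 MPa
delta = 5 * 24.5 * 6600^4 / (384 * 27000 * 4396927553)
= 5.1 mm

5.1
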